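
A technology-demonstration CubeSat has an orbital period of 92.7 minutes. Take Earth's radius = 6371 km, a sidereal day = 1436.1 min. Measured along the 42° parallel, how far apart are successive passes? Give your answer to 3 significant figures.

T = 92.7 min = 5562.0 s.
Node shift per orbit = (5562.0/86166) × 360° = 23.24°.
Equatorial spacing = 23.24 × 111.2 km/° = 2584 km.
At 42° latitude, spacing = 2584 × cos(42°) = 1920 km.

1920 km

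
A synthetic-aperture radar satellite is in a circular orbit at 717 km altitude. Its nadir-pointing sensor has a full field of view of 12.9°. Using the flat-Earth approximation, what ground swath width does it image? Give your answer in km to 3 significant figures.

Half-angle = 12.9°/2 = 6.45°.
Swath width ≈ 2h·tan(θ/2) = 2 × 717 × tan(6.45°) = 162.1 km.

162 km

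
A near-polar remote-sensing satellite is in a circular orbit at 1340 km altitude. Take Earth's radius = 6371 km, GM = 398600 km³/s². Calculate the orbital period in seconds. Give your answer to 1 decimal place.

Semi-major axis a = 6371 + 1340 = 7711 km. Period T = 2π√(a³/μ) = 2π√(7711³/398600) = 6738.7 s = 112.31 min.

6738.7 seconds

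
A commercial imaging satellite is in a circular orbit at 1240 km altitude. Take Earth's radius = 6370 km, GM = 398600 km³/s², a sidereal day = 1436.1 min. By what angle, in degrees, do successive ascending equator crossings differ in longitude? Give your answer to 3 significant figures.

Semi-major axis a = 6370 + 1240 = 7610 km. Period T = 2π√(a³/μ) = 2π√(7610³/398600) = 6606.8 s = 110.11 min.
During one orbit Earth rotates (6606.8 / 86166) × 360° = 27.60°.

27.6°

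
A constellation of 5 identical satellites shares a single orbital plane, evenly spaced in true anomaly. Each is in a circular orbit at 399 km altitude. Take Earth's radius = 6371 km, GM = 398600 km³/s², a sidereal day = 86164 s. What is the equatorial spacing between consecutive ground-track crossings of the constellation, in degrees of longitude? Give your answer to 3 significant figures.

Semi-major axis a = 6371 + 399 = 6770 km. Period T = 2π√(a³/μ) = 2π√(6770³/398600) = 5543.6 s = 92.39 min.
Single-satellite node shift = (5543.6/86164) × 360° = 23.16°.
With 5 satellites evenly phased, successive equator crossings are 23.16/5 = 4.632° apart.

4.63°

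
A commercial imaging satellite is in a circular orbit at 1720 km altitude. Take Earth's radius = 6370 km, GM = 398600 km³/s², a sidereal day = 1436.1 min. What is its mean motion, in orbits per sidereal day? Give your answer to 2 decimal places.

Semi-major axis a = 6370 + 1720 = 8090 km. Period T = 2π√(a³/μ) = 2π√(8090³/398600) = 7241.6 s = 120.69 min.
Orbits per sidereal day = 86166 / 7241.6 = 11.899.

11.90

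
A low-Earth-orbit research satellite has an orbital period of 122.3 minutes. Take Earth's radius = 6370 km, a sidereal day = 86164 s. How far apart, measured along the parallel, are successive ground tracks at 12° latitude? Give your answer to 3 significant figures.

3330 km

T = 122.3 min = 7338.0 s.
Node shift per orbit = (7338.0/86164) × 360° = 30.66°.
Equatorial spacing = 30.66 × 111.2 km/° = 3409 km.
At 12° latitude, spacing = 3409 × cos(12°) = 3334 km.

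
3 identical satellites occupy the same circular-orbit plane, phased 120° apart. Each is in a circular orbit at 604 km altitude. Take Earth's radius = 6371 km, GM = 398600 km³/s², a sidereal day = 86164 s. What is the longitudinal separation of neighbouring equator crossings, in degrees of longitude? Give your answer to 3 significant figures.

Semi-major axis a = 6371 + 604 = 6975 km. Period T = 2π√(a³/μ) = 2π√(6975³/398600) = 5797.3 s = 96.62 min.
Single-satellite node shift = (5797.3/86164) × 360° = 24.22°.
With 3 satellites evenly phased, successive equator crossings are 24.22/3 = 8.074° apart.

8.07°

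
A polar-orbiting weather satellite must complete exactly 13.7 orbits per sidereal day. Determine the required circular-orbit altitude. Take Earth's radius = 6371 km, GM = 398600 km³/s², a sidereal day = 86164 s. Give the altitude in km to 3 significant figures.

Required period T = 86164 / 13.7 = 6289.3 s.
From T = 2π√(a³/μ): a = (μ T²/4π²)^(1/3) = (398600 × 6289.3² / 4π²)^(1/3) = 7364 km.
Altitude h = a − R = 7364 − 6371 = 993 km.

993 km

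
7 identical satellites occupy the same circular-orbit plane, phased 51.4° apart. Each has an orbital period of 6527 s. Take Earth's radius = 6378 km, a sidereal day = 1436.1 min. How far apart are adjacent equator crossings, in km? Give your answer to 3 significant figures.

434 km

Single-satellite node shift = (6527.0/86166) × 360° = 27.27°.
With 7 satellites evenly phased, successive equator crossings are 27.27/7 = 3.896° apart.
That is 3.896 × 111.3 = 434 km at the equator.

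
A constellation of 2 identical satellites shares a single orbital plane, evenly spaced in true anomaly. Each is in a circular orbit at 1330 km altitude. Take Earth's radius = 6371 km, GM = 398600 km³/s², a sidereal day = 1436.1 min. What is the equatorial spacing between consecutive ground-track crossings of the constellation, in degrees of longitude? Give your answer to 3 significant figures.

14.0°

Semi-major axis a = 6371 + 1330 = 7701 km. Period T = 2π√(a³/μ) = 2π√(7701³/398600) = 6725.6 s = 112.09 min.
Single-satellite node shift = (6725.6/86166) × 360° = 28.10°.
With 2 satellites evenly phased, successive equator crossings are 28.10/2 = 14.050° apart.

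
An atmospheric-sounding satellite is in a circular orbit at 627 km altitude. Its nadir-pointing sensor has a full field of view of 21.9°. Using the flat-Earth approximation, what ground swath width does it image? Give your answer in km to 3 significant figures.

243 km

Half-angle = 21.9°/2 = 10.95°.
Swath width ≈ 2h·tan(θ/2) = 2 × 627 × tan(10.95°) = 242.6 km.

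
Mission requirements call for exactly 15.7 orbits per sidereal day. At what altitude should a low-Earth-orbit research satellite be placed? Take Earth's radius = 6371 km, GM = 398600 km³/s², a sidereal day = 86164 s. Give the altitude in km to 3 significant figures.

354 km

Required period T = 86164 / 15.7 = 5488.2 s.
From T = 2π√(a³/μ): a = (μ T²/4π²)^(1/3) = (398600 × 5488.2² / 4π²)^(1/3) = 6725 km.
Altitude h = a − R = 6725 − 6371 = 354 km.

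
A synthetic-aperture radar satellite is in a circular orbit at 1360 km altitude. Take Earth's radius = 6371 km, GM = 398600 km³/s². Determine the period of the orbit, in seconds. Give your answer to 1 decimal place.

Semi-major axis a = 6371 + 1360 = 7731 km. Period T = 2π√(a³/μ) = 2π√(7731³/398600) = 6765.0 s = 112.75 min.

6765.0 seconds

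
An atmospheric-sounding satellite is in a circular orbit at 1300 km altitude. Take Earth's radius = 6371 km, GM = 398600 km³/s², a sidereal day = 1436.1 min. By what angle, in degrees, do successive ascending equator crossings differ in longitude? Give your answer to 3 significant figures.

Semi-major axis a = 6371 + 1300 = 7671 km. Period T = 2π√(a³/μ) = 2π√(7671³/398600) = 6686.4 s = 111.44 min.
During one orbit Earth rotates (6686.4 / 86166) × 360° = 27.94°.

27.9°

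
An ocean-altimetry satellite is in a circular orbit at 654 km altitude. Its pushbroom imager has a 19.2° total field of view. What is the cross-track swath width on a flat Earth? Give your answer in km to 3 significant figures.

221 km

Half-angle = 19.2°/2 = 9.6°.
Swath width ≈ 2h·tan(θ/2) = 2 × 654 × tan(9.6°) = 221.2 km.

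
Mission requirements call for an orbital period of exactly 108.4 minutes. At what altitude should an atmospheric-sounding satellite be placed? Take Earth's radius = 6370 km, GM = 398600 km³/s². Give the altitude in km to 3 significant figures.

1160 km

T = 108.4 min = 6504.0 s.
From T = 2π√(a³/μ): a = (μ T²/4π²)^(1/3) = (398600 × 6504.0² / 4π²)^(1/3) = 7531 km.
Altitude h = a − R = 7531 − 6370 = 1161 km.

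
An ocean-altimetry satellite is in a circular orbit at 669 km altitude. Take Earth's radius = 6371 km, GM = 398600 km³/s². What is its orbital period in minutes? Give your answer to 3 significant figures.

Semi-major axis a = 6371 + 669 = 7040 km. Period T = 2π√(a³/μ) = 2π√(7040³/398600) = 5878.5 s = 97.98 min.

98.0 min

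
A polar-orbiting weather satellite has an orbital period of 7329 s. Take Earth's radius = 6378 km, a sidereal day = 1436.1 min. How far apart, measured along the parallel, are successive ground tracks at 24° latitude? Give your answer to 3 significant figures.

Node shift per orbit = (7329.0/86166) × 360° = 30.62°.
Equatorial spacing = 30.62 × 111.3 km/° = 3409 km.
At 24° latitude, spacing = 3409 × cos(24°) = 3114 km.

3110 km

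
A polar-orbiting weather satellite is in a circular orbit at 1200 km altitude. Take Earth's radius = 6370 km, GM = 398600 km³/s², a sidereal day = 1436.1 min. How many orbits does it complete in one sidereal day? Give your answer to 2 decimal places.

13.15

Semi-major axis a = 6370 + 1200 = 7570 km. Period T = 2π√(a³/μ) = 2π√(7570³/398600) = 6554.7 s = 109.25 min.
Orbits per sidereal day = 86166 / 6554.7 = 13.146.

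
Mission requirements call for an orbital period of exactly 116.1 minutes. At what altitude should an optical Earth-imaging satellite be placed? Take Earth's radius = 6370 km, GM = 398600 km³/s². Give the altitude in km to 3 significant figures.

T = 116.1 min = 6966.0 s.
From T = 2π√(a³/μ): a = (μ T²/4π²)^(1/3) = (398600 × 6966.0² / 4π²)^(1/3) = 7883 km.
Altitude h = a − R = 7883 − 6370 = 1513 km.

1510 km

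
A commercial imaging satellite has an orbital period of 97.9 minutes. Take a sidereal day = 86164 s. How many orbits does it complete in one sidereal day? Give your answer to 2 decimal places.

14.67

T = 97.9 min = 5874.0 s.
Orbits per sidereal day = 86164 / 5874.0 = 14.669.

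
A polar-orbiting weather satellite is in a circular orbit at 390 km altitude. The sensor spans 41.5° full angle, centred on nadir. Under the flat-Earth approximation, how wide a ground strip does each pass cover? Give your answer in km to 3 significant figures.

Half-angle = 41.5°/2 = 20.75°.
Swath width ≈ 2h·tan(θ/2) = 2 × 390 × tan(20.75°) = 295.5 km.

296 km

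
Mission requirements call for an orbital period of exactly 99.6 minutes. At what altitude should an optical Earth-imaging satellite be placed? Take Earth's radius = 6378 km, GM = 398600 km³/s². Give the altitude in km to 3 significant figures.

T = 99.6 min = 5976.0 s.
From T = 2π√(a³/μ): a = (μ T²/4π²)^(1/3) = (398600 × 5976.0² / 4π²)^(1/3) = 7118 km.
Altitude h = a − R = 7118 − 6378 = 740 km.

740 km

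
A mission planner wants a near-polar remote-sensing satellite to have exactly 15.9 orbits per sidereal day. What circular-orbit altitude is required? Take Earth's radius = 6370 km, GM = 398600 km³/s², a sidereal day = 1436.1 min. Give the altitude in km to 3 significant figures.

Required period T = 86166 / 15.9 = 5419.2 s.
From T = 2π√(a³/μ): a = (μ T²/4π²)^(1/3) = (398600 × 5419.2² / 4π²)^(1/3) = 6668 km.
Altitude h = a − R = 6668 − 6370 = 298 km.

298 km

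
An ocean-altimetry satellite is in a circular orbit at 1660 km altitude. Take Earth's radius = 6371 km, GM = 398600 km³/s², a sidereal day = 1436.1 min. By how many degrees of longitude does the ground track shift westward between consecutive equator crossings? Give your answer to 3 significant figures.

29.9°

Semi-major axis a = 6371 + 1660 = 8031 km. Period T = 2π√(a³/μ) = 2π√(8031³/398600) = 7162.5 s = 119.38 min.
During one orbit Earth rotates (7162.5 / 86166) × 360° = 29.92°.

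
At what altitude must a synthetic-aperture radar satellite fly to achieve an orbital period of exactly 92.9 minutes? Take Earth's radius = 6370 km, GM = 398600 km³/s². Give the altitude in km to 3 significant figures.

T = 92.9 min = 5574.0 s.
From T = 2π√(a³/μ): a = (μ T²/4π²)^(1/3) = (398600 × 5574.0² / 4π²)^(1/3) = 6795 km.
Altitude h = a − R = 6795 − 6370 = 425 km.

425 km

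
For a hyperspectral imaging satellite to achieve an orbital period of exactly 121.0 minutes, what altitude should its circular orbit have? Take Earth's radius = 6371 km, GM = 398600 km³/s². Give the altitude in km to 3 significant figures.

T = 121.0 min = 7260.0 s.
From T = 2π√(a³/μ): a = (μ T²/4π²)^(1/3) = (398600 × 7260.0² / 4π²)^(1/3) = 8104 km.
Altitude h = a − R = 8104 − 6371 = 1733 km.

1730 km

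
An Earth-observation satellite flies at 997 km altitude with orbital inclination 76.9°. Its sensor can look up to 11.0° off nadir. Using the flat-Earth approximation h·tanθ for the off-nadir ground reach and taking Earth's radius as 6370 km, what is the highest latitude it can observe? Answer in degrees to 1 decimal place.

78.6°

For a prograde orbit the ground track reaches latitude ±i = ±76.9°.
Sensor half-swath on the ground ≈ 997·tan(11.0°) = 194 km = 1.74° of latitude.
Maximum observable latitude ≈ 76.9 + 1.74 = 78.6°.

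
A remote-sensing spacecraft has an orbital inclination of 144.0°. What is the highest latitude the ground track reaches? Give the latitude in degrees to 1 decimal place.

Retrograde orbit: the ground track reaches ±(180° − i) = ±(180 − 144.0) = ±36.0°.

36.0°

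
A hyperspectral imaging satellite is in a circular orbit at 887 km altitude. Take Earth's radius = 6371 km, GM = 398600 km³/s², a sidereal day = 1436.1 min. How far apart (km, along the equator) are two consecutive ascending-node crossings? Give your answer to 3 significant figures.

2860 km

Semi-major axis a = 6371 + 887 = 7258 km. Period T = 2π√(a³/μ) = 2π√(7258³/398600) = 6153.7 s = 102.56 min.
During one orbit Earth rotates (6153.7 / 86166) × 360° = 25.71°.
At the equator that is 25.71° × (2π·6371/360) km/° = 25.71 × 111.2 = 2859 km.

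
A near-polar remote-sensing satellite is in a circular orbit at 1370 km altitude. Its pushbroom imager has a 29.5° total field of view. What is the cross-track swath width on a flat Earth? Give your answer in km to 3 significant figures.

721 km

Half-angle = 29.5°/2 = 14.75°.
Swath width ≈ 2h·tan(θ/2) = 2 × 1370 × tan(14.75°) = 721.4 km.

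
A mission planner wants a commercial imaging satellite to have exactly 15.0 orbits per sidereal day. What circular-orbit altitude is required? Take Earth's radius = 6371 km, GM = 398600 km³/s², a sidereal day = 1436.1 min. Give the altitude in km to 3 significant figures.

Required period T = 86166 / 15.0 = 5744.4 s.
From T = 2π√(a³/μ): a = (μ T²/4π²)^(1/3) = (398600 × 5744.4² / 4π²)^(1/3) = 6932 km.
Altitude h = a − R = 6932 − 6371 = 561 km.

561 km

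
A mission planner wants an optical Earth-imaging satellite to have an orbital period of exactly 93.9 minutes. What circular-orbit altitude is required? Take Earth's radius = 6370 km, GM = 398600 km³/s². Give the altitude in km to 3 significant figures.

473 km

T = 93.9 min = 5634.0 s.
From T = 2π√(a³/μ): a = (μ T²/4π²)^(1/3) = (398600 × 5634.0² / 4π²)^(1/3) = 6843 km.
Altitude h = a − R = 6843 − 6370 = 473 km.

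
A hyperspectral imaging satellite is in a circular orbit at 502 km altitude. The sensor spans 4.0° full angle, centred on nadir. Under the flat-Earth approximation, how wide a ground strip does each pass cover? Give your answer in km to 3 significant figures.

Half-angle = 4.0°/2 = 2°.
Swath width ≈ 2h·tan(θ/2) = 2 × 502 × tan(2°) = 35.1 km.

35.1 km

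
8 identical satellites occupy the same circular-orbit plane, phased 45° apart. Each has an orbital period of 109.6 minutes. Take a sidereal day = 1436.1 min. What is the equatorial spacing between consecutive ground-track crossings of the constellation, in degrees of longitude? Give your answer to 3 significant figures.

T = 109.6 min = 6576.0 s.
Single-satellite node shift = (6576.0/86166) × 360° = 27.47°.
With 8 satellites evenly phased, successive equator crossings are 27.47/8 = 3.434° apart.

3.43°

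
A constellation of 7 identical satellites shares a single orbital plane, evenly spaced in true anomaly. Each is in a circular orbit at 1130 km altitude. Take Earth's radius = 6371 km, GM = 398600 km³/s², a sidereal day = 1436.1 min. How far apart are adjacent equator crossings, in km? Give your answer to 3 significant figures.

429 km

Semi-major axis a = 6371 + 1130 = 7501 km. Period T = 2π√(a³/μ) = 2π√(7501³/398600) = 6465.3 s = 107.76 min.
Single-satellite node shift = (6465.3/86166) × 360° = 27.01°.
With 7 satellites evenly phased, successive equator crossings are 27.01/7 = 3.859° apart.
That is 3.859 × 111.2 = 429 km at the equator.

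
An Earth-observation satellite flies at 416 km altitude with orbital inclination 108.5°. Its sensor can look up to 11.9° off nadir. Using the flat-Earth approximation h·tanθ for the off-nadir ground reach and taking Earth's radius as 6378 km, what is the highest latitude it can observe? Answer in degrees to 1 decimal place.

Retrograde orbit: the ground track reaches ±(180° − i) = ±(180 − 108.5) = ±71.5°.
Sensor half-swath on the ground ≈ 416·tan(11.9°) = 88 km = 0.79° of latitude.
Maximum observable latitude ≈ 71.5 + 0.79 = 72.3°.

72.3°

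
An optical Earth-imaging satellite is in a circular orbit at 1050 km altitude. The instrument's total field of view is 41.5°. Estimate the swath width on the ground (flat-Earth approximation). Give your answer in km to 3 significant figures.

Half-angle = 41.5°/2 = 20.75°.
Swath width ≈ 2h·tan(θ/2) = 2 × 1050 × tan(20.75°) = 795.6 km.

796 km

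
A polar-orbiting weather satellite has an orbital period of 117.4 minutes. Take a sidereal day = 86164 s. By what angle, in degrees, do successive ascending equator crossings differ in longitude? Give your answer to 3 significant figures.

29.4°

T = 117.4 min = 7044.0 s.
During one orbit Earth rotates (7044.0 / 86164) × 360° = 29.43°.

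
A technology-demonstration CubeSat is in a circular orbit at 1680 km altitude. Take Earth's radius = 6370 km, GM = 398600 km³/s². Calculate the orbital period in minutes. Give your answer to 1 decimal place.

119.8 min

Semi-major axis a = 6370 + 1680 = 8050 km. Period T = 2π√(a³/μ) = 2π√(8050³/398600) = 7187.9 s = 119.80 min.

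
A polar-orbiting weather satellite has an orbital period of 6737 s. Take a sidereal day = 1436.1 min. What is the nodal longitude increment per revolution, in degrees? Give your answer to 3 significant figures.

During one orbit Earth rotates (6737.0 / 86166) × 360° = 28.15°.

28.1°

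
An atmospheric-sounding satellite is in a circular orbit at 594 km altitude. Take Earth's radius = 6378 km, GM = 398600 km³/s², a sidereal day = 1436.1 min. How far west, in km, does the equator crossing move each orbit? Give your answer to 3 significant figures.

Semi-major axis a = 6378 + 594 = 6972 km. Period T = 2π√(a³/μ) = 2π√(6972³/398600) = 5793.6 s = 96.56 min.
During one orbit Earth rotates (5793.6 / 86166) × 360° = 24.21°.
At the equator that is 24.21° × (2π·6378/360) km/° = 24.21 × 111.3 = 2694 km.

2690 km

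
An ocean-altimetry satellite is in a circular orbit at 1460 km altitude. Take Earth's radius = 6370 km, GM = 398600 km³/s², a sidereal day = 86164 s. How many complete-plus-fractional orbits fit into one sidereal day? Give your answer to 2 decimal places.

Semi-major axis a = 6370 + 1460 = 7830 km. Period T = 2π√(a³/μ) = 2π√(7830³/398600) = 6895.3 s = 114.92 min.
Orbits per sidereal day = 86164 / 6895.3 = 12.496.

12.50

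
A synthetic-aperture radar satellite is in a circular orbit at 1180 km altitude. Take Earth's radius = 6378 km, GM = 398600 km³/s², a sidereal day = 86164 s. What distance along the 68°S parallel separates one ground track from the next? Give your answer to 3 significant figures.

1140 km

Semi-major axis a = 6378 + 1180 = 7558 km. Period T = 2π√(a³/μ) = 2π√(7558³/398600) = 6539.2 s = 108.99 min.
Node shift per orbit = (6539.2/86164) × 360° = 27.32°.
Equatorial spacing = 27.32 × 111.3 km/° = 3041 km.
At 68° latitude, spacing = 3041 × cos(68°) = 1139 km.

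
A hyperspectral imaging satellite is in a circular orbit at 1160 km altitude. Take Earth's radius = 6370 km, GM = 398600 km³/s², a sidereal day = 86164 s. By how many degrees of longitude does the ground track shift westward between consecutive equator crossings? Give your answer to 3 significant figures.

Semi-major axis a = 6370 + 1160 = 7530 km. Period T = 2π√(a³/μ) = 2π√(7530³/398600) = 6502.8 s = 108.38 min.
During one orbit Earth rotates (6502.8 / 86164) × 360° = 27.17°.

27.2°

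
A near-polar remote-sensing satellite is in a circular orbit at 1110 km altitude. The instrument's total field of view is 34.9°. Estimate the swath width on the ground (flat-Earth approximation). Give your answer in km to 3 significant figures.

Half-angle = 34.9°/2 = 17.45°.
Swath width ≈ 2h·tan(θ/2) = 2 × 1110 × tan(17.45°) = 697.8 km.

698 km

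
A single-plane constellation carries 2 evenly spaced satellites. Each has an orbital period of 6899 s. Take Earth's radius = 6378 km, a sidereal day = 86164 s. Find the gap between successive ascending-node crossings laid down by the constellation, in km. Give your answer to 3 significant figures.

Single-satellite node shift = (6899.0/86164) × 360° = 28.82°.
With 2 satellites evenly phased, successive equator crossings are 28.82/2 = 14.412° apart.
That is 14.412 × 111.3 = 1604 km at the equator.

1600 km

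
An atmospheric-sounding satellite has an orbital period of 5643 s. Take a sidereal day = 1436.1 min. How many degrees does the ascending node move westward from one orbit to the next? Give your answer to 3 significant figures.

During one orbit Earth rotates (5643.0 / 86166) × 360° = 23.58°.

23.6°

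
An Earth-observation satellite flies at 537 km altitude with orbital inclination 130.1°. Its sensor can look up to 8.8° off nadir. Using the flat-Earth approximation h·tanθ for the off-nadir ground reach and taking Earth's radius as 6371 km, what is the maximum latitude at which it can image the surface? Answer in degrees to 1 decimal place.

50.6°

Retrograde orbit: the ground track reaches ±(180° − i) = ±(180 − 130.1) = ±49.9°.
Sensor half-swath on the ground ≈ 537·tan(8.8°) = 83 km = 0.75° of latitude.
Maximum observable latitude ≈ 49.9 + 0.75 = 50.6°.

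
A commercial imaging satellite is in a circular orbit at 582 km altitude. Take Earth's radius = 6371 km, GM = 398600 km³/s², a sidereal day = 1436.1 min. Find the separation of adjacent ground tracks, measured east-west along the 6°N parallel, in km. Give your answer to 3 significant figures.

Semi-major axis a = 6371 + 582 = 6953 km. Period T = 2π√(a³/μ) = 2π√(6953³/398600) = 5769.9 s = 96.17 min.
Node shift per orbit = (5769.9/86166) × 360° = 24.11°.
Equatorial spacing = 24.11 × 111.2 km/° = 2681 km.
At 6° latitude, spacing = 2681 × cos(6°) = 2666 km.

2670 km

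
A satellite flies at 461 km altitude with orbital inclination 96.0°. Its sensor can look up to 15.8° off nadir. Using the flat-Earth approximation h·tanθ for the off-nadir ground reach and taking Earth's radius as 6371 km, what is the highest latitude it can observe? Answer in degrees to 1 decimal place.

Retrograde orbit: the ground track reaches ±(180° − i) = ±(180 − 96.0) = ±84.0°.
Sensor half-swath on the ground ≈ 461·tan(15.8°) = 130 km = 1.17° of latitude.
Maximum observable latitude ≈ 84.0 + 1.17 = 85.2°.

85.2°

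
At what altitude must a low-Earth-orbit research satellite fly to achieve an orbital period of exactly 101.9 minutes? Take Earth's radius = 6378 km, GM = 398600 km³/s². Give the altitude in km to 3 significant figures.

T = 101.9 min = 6114.0 s.
From T = 2π√(a³/μ): a = (μ T²/4π²)^(1/3) = (398600 × 6114.0² / 4π²)^(1/3) = 7227 km.
Altitude h = a − R = 7227 − 6378 = 849 km.

849 km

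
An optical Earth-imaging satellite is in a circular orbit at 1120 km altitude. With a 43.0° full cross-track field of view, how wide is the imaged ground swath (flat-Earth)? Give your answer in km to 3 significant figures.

882 km

Half-angle = 43.0°/2 = 21.5°.
Swath width ≈ 2h·tan(θ/2) = 2 × 1120 × tan(21.5°) = 882.4 km.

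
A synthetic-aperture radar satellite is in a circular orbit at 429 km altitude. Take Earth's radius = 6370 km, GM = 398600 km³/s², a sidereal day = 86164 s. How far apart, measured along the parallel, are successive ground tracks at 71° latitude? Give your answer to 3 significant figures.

Semi-major axis a = 6370 + 429 = 6799 km. Period T = 2π√(a³/μ) = 2π√(6799³/398600) = 5579.3 s = 92.99 min.
Node shift per orbit = (5579.3/86164) × 360° = 23.31°.
Equatorial spacing = 23.31 × 111.2 km/° = 2592 km.
At 71° latitude, spacing = 2592 × cos(71°) = 844 km.

844 km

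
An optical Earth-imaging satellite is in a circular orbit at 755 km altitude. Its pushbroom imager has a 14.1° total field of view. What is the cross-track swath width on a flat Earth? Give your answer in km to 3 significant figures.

187 km

Half-angle = 14.1°/2 = 7.05°.
Swath width ≈ 2h·tan(θ/2) = 2 × 755 × tan(7.05°) = 186.7 km.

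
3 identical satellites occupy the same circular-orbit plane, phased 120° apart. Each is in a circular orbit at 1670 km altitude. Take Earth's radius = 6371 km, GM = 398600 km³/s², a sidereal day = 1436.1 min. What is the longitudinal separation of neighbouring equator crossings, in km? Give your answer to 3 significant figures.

1110 km

Semi-major axis a = 6371 + 1670 = 8041 km. Period T = 2π√(a³/μ) = 2π√(8041³/398600) = 7175.9 s = 119.60 min.
Single-satellite node shift = (7175.9/86166) × 360° = 29.98°.
With 3 satellites evenly phased, successive equator crossings are 29.98/3 = 9.994° apart.
That is 9.994 × 111.2 = 1111 km at the equator.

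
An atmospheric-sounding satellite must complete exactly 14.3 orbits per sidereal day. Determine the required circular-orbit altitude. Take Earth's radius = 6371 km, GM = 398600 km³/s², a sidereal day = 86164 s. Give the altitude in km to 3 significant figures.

786 km

Required period T = 86164 / 14.3 = 6025.5 s.
From T = 2π√(a³/μ): a = (μ T²/4π²)^(1/3) = (398600 × 6025.5² / 4π²)^(1/3) = 7157 km.
Altitude h = a − R = 7157 − 6371 = 786 km.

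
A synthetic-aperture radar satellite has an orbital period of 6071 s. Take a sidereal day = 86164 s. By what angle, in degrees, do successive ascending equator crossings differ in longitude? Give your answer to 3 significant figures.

25.4°

During one orbit Earth rotates (6071.0 / 86164) × 360° = 25.37°.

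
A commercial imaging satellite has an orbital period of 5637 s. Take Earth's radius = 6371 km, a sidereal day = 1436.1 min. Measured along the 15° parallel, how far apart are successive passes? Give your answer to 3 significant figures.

2530 km

Node shift per orbit = (5637.0/86166) × 360° = 23.55°.
Equatorial spacing = 23.55 × 111.2 km/° = 2619 km.
At 15° latitude, spacing = 2619 × cos(15°) = 2530 km.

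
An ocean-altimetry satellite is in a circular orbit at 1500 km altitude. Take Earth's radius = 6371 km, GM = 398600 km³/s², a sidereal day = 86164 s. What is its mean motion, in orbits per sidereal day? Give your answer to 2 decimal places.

Semi-major axis a = 6371 + 1500 = 7871 km. Period T = 2π√(a³/μ) = 2π√(7871³/398600) = 6949.5 s = 115.83 min.
Orbits per sidereal day = 86164 / 6949.5 = 12.399.

12.40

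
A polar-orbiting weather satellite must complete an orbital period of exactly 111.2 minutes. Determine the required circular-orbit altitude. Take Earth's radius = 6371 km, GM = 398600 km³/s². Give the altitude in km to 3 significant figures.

T = 111.2 min = 6672.0 s.
From T = 2π√(a³/μ): a = (μ T²/4π²)^(1/3) = (398600 × 6672.0² / 4π²)^(1/3) = 7660 km.
Altitude h = a − R = 7660 − 6371 = 1289 km.

1290 km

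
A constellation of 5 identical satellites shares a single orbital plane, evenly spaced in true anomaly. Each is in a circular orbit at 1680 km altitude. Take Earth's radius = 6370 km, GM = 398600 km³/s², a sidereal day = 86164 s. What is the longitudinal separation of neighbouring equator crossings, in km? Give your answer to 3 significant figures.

Semi-major axis a = 6370 + 1680 = 8050 km. Period T = 2π√(a³/μ) = 2π√(8050³/398600) = 7187.9 s = 119.80 min.
Single-satellite node shift = (7187.9/86164) × 360° = 30.03°.
With 5 satellites evenly phased, successive equator crossings are 30.03/5 = 6.006° apart.
That is 6.006 × 111.2 = 668 km at the equator.

668 km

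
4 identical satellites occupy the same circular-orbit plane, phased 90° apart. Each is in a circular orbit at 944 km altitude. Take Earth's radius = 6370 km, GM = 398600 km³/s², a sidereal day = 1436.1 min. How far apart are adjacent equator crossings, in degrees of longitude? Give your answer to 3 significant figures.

Semi-major axis a = 6370 + 944 = 7314 km. Period T = 2π√(a³/μ) = 2π√(7314³/398600) = 6225.1 s = 103.75 min.
Single-satellite node shift = (6225.1/86166) × 360° = 26.01°.
With 4 satellites evenly phased, successive equator crossings are 26.01/4 = 6.502° apart.

6.50°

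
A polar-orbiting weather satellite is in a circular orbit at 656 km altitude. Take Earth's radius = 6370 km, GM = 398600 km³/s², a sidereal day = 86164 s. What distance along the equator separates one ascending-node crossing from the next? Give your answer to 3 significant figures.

2720 km

Semi-major axis a = 6370 + 656 = 7026 km. Period T = 2π√(a³/μ) = 2π√(7026³/398600) = 5861.0 s = 97.68 min.
During one orbit Earth rotates (5861.0 / 86164) × 360° = 24.49°.
At the equator that is 24.49° × (2π·6370/360) km/° = 24.49 × 111.2 = 2722 km.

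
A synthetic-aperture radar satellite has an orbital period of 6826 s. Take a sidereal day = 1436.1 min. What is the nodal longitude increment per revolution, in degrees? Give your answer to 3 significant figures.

28.5°

During one orbit Earth rotates (6826.0 / 86166) × 360° = 28.52°.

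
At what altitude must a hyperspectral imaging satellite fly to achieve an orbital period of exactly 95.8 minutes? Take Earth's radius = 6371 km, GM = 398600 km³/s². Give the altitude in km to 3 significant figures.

T = 95.8 min = 5748.0 s.
From T = 2π√(a³/μ): a = (μ T²/4π²)^(1/3) = (398600 × 5748.0² / 4π²)^(1/3) = 6935 km.
Altitude h = a − R = 6935 − 6371 = 564 km.

564 km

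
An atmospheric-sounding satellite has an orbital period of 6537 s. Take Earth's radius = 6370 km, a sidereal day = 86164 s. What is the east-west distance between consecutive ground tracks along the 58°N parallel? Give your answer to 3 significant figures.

Node shift per orbit = (6537.0/86164) × 360° = 27.31°.
Equatorial spacing = 27.31 × 111.2 km/° = 3036 km.
At 58° latitude, spacing = 3036 × cos(58°) = 1609 km.

1610 km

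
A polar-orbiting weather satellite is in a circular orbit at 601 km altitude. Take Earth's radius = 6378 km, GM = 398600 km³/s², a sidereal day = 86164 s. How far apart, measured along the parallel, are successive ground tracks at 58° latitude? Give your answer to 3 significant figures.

Semi-major axis a = 6378 + 601 = 6979 km. Period T = 2π√(a³/μ) = 2π√(6979³/398600) = 5802.3 s = 96.71 min.
Node shift per orbit = (5802.3/86164) × 360° = 24.24°.
Equatorial spacing = 24.24 × 111.3 km/° = 2699 km.
At 58° latitude, spacing = 2699 × cos(58°) = 1430 km.

1430 km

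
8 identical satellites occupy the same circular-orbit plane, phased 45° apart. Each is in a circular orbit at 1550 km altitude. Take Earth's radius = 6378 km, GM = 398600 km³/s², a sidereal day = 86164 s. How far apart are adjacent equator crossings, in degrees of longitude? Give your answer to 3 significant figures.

3.67°

Semi-major axis a = 6378 + 1550 = 7928 km. Period T = 2π√(a³/μ) = 2π√(7928³/398600) = 7025.2 s = 117.09 min.
Single-satellite node shift = (7025.2/86164) × 360° = 29.35°.
With 8 satellites evenly phased, successive equator crossings are 29.35/8 = 3.669° apart.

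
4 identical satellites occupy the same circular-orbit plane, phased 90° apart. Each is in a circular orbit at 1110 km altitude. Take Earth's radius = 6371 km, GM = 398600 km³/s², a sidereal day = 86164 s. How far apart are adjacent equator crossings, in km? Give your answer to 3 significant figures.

Semi-major axis a = 6371 + 1110 = 7481 km. Period T = 2π√(a³/μ) = 2π√(7481³/398600) = 6439.5 s = 107.32 min.
Single-satellite node shift = (6439.5/86164) × 360° = 26.90°.
With 4 satellites evenly phased, successive equator crossings are 26.90/4 = 6.726° apart.
That is 6.726 × 111.2 = 748 km at the equator.

748 km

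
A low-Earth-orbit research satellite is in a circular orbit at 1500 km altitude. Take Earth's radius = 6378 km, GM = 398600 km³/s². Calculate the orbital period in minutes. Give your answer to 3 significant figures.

116 min

Semi-major axis a = 6378 + 1500 = 7878 km. Period T = 2π√(a³/μ) = 2π√(7878³/398600) = 6958.8 s = 115.98 min.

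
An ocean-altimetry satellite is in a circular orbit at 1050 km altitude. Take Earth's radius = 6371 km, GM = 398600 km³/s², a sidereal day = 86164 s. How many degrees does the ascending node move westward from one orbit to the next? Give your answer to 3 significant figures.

26.6°

Semi-major axis a = 6371 + 1050 = 7421 km. Period T = 2π√(a³/μ) = 2π√(7421³/398600) = 6362.2 s = 106.04 min.
During one orbit Earth rotates (6362.2 / 86164) × 360° = 26.58°.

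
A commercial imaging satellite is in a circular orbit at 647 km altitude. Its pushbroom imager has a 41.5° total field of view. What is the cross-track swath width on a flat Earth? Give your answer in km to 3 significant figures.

Half-angle = 41.5°/2 = 20.75°.
Swath width ≈ 2h·tan(θ/2) = 2 × 647 × tan(20.75°) = 490.3 km.

490 km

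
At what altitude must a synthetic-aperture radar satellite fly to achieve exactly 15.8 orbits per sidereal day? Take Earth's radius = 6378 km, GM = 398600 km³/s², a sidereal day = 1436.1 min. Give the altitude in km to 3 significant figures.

Required period T = 86166 / 15.8 = 5453.5 s.
From T = 2π√(a³/μ): a = (μ T²/4π²)^(1/3) = (398600 × 5453.5² / 4π²)^(1/3) = 6696 km.
Altitude h = a − R = 6696 − 6378 = 318 km.

318 km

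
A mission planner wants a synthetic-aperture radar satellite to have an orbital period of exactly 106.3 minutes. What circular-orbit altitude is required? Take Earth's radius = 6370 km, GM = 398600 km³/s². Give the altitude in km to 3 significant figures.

T = 106.3 min = 6378.0 s.
From T = 2π√(a³/μ): a = (μ T²/4π²)^(1/3) = (398600 × 6378.0² / 4π²)^(1/3) = 7433 km.
Altitude h = a − R = 7433 − 6370 = 1063 km.

1060 km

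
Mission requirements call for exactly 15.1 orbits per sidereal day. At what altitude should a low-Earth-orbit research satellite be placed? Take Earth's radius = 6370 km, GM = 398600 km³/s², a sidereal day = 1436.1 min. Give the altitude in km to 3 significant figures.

Required period T = 86166 / 15.1 = 5706.4 s.
From T = 2π√(a³/μ): a = (μ T²/4π²)^(1/3) = (398600 × 5706.4² / 4π²)^(1/3) = 6902 km.
Altitude h = a − R = 6902 − 6370 = 532 km.

532 km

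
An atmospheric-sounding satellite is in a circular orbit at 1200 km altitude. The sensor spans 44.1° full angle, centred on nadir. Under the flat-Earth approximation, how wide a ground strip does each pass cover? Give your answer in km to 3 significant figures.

Half-angle = 44.1°/2 = 22.05°.
Swath width ≈ 2h·tan(θ/2) = 2 × 1200 × tan(22.05°) = 972.1 km.

972 km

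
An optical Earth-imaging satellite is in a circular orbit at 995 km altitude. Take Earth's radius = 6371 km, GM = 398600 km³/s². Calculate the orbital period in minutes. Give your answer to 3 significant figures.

Semi-major axis a = 6371 + 995 = 7366 km. Period T = 2π√(a³/μ) = 2π√(7366³/398600) = 6291.6 s = 104.86 min.

105 min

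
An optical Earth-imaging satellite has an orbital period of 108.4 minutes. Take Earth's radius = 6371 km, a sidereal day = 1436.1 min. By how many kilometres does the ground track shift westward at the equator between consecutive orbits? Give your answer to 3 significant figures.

3020 km

T = 108.4 min = 6504.0 s.
During one orbit Earth rotates (6504.0 / 86166) × 360° = 27.17°.
At the equator that is 27.17° × (2π·6371/360) km/° = 27.17 × 111.2 = 3022 km.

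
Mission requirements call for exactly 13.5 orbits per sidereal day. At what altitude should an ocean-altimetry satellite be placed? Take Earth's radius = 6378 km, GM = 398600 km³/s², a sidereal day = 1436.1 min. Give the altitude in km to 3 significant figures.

Required period T = 86166 / 13.5 = 6382.7 s.
From T = 2π√(a³/μ): a = (μ T²/4π²)^(1/3) = (398600 × 6382.7² / 4π²)^(1/3) = 7437 km.
Altitude h = a − R = 7437 − 6378 = 1059 km.

1060 km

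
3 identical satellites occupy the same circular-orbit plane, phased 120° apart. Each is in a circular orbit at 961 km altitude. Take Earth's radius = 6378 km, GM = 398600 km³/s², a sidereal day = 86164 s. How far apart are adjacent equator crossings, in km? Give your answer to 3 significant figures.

970 km

Semi-major axis a = 6378 + 961 = 7339 km. Period T = 2π√(a³/μ) = 2π√(7339³/398600) = 6257.0 s = 104.28 min.
Single-satellite node shift = (6257.0/86164) × 360° = 26.14°.
With 3 satellites evenly phased, successive equator crossings are 26.14/3 = 8.714° apart.
That is 8.714 × 111.3 = 970 km at the equator.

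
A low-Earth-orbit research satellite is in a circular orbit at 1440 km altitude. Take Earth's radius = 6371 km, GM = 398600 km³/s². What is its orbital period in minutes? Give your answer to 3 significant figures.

115 min

Semi-major axis a = 6371 + 1440 = 7811 km. Period T = 2π√(a³/μ) = 2π√(7811³/398600) = 6870.2 s = 114.50 min.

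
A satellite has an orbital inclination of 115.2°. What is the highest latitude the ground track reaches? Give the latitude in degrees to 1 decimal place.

Retrograde orbit: the ground track reaches ±(180° − i) = ±(180 − 115.2) = ±64.8°.

64.8°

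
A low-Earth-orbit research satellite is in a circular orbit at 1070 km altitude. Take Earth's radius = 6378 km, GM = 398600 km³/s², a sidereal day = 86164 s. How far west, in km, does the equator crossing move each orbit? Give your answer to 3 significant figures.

Semi-major axis a = 6378 + 1070 = 7448 km. Period T = 2π√(a³/μ) = 2π√(7448³/398600) = 6396.9 s = 106.62 min.
During one orbit Earth rotates (6396.9 / 86164) × 360° = 26.73°.
At the equator that is 26.73° × (2π·6378/360) km/° = 26.73 × 111.3 = 2975 km.

2980 km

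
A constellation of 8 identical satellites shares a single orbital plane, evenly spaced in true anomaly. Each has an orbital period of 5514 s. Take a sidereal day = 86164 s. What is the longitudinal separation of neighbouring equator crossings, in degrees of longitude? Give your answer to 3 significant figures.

Single-satellite node shift = (5514.0/86164) × 360° = 23.04°.
With 8 satellites evenly phased, successive equator crossings are 23.04/8 = 2.880° apart.

2.88°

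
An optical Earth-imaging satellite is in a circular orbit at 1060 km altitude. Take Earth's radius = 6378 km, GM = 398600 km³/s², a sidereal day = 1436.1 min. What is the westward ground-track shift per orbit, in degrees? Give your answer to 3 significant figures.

26.7°

Semi-major axis a = 6378 + 1060 = 7438 km. Period T = 2π√(a³/μ) = 2π√(7438³/398600) = 6384.0 s = 106.40 min.
During one orbit Earth rotates (6384.0 / 86166) × 360° = 26.67°.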